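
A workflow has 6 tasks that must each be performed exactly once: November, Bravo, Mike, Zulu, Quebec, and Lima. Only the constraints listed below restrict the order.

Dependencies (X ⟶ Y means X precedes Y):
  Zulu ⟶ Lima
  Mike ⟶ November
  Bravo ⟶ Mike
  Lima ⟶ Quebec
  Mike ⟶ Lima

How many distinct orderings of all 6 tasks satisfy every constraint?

2 tasks have no prerequisites (Bravo, Zulu), so any of them could come first.
Enumerating by repeatedly choosing an available task (one whose prerequisites are all placed) gives 10 distinct complete orderings.

10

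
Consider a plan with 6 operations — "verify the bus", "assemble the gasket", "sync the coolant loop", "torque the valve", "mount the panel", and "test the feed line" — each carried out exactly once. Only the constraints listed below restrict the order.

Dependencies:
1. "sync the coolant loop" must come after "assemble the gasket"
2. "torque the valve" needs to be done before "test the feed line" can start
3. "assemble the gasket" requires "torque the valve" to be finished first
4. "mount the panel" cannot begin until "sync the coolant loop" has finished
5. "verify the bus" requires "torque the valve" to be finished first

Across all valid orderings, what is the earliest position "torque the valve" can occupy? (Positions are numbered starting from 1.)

Nothing is required before "torque the valve"; it can be the very first operation.

1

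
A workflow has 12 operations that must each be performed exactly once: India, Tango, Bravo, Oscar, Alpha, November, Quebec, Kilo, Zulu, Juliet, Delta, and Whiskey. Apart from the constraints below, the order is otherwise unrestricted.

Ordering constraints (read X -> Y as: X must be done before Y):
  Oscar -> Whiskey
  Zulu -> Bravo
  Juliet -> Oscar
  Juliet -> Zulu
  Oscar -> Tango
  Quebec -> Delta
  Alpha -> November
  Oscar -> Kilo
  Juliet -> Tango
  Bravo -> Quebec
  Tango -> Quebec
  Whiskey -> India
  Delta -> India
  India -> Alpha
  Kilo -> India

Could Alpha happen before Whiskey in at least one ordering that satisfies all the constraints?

No

There is a dependency chain Whiskey → India → Alpha, so Alpha always comes after Whiskey.
Hence Alpha can never be scheduled before Whiskey.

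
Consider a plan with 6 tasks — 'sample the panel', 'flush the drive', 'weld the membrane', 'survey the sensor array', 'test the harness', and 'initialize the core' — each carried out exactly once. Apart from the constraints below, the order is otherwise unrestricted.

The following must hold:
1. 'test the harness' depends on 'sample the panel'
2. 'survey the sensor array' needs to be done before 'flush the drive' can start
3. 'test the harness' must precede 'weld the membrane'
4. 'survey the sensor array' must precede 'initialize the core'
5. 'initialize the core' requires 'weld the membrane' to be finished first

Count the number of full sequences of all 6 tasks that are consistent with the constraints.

14

2 tasks have no prerequisites ('sample the panel', 'survey the sensor array'), so any of them could come first.
Systematically extending each partial ordering one task at a time and counting, there are 14 complete orderings.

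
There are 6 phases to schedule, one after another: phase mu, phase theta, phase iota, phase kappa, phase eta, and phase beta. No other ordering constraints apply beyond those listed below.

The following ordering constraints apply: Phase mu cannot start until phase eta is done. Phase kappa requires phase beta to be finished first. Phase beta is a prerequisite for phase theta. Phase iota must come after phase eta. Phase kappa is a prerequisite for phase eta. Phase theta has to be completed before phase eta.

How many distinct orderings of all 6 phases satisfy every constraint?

4

Phase beta is the only phase with nothing required before it, so every ordering starts there.
Counting all ways to extend the partial order to a total order gives 4.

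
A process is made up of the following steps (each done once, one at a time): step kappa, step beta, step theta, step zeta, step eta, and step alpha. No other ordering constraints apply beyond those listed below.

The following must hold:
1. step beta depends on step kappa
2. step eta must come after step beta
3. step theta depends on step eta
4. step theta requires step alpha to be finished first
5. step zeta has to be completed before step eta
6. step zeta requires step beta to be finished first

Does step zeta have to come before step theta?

Yes

There is a constraint chain step zeta → step eta → step theta.
That forces step zeta before step theta in every valid schedule.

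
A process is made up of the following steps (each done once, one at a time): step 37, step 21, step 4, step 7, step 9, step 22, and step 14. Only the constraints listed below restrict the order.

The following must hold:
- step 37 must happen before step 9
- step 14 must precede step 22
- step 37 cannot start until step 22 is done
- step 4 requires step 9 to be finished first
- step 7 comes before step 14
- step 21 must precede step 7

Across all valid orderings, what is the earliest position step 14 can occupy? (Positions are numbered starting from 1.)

3

Every step that must precede step 14 has to come before it. Tracing all chains that end at step 14, those steps are: step 21, step 7 — 2 in total.
So at minimum 2 steps come before step 14, putting step 14 no earlier than position 3. That position is achievable by scheduling exactly those predecessors first.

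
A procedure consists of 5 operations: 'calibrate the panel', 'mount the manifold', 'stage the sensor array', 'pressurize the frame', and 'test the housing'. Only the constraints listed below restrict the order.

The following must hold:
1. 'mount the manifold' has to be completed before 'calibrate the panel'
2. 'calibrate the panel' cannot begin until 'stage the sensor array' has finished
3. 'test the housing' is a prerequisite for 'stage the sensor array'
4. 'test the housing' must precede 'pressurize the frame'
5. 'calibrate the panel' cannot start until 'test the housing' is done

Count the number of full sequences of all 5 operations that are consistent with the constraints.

11

The operations with no prerequisites are 'mount the manifold', 'test the housing'; any of them can be placed first.
Enumerating by repeatedly choosing an available operation (one whose prerequisites are all placed) gives 11 distinct complete orderings.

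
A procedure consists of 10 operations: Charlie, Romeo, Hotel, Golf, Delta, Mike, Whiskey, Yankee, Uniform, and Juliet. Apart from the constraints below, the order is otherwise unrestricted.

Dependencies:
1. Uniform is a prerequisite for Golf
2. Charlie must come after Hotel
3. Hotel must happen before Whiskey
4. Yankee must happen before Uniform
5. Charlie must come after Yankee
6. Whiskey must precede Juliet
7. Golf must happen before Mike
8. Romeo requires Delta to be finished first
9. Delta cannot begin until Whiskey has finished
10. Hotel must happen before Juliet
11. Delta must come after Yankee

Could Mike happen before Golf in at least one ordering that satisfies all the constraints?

No

There is a dependency chain Golf → Mike, so Mike always comes after Golf.
Hence Mike can never be scheduled before Golf.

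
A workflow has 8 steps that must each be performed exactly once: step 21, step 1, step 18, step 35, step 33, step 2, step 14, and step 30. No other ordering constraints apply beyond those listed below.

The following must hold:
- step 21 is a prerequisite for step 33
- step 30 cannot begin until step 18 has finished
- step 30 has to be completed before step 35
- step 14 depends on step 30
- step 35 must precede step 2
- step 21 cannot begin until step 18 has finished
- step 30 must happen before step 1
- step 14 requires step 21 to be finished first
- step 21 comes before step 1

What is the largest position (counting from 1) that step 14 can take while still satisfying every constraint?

8

Nothing depends on step 14, so it can be the final step, position 8.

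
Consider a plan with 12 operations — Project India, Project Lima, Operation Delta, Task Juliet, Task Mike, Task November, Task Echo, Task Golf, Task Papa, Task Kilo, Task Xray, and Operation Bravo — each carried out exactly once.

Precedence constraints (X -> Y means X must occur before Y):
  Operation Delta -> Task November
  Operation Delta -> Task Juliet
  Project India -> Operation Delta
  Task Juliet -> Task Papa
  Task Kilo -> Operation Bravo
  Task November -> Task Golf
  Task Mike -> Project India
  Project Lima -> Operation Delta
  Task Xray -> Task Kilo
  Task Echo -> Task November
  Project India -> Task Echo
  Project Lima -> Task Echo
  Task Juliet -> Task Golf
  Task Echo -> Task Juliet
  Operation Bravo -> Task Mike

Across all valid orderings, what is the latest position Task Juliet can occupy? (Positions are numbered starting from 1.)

Following every chain forward from Task Juliet, the operations that must come later are Task Golf, Task Papa — 2 of them.
With 2 mandatory successors out of 12 operations total, the latest slot for Task Juliet is 12−2 = 10, and it's reachable by doing all non-successors before Task Juliet.

10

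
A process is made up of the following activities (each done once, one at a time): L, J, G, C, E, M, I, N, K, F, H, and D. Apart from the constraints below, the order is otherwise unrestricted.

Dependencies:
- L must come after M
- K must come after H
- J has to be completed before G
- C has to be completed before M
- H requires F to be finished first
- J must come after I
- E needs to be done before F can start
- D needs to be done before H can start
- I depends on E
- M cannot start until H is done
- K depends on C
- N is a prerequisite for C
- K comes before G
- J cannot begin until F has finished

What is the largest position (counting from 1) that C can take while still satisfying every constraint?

8

The activities that are forced after C, directly or by a chain of constraints, are L, G, M, K. That's 4 activities.
So at least 4 activities follow C, putting C no later than position 8. That position is achievable by scheduling everything else first.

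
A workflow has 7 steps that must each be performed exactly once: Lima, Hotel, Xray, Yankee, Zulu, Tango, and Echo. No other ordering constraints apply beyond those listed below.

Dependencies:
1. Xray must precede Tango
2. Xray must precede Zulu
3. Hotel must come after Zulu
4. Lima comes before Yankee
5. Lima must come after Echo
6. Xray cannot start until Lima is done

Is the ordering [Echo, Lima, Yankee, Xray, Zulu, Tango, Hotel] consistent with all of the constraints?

Yes

Going through the constraints one by one, each required predecessor appears earlier in the sequence than its dependent — e.g. Zulu (position 5) is before Hotel (position 7), as required.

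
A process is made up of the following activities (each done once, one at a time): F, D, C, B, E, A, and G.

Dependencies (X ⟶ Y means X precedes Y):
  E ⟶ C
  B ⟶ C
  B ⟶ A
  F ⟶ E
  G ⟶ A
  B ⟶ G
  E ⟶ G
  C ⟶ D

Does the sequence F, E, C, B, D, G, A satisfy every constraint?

No

The sequence places C ahead of B.
Since B is required before C, the ordering is invalid.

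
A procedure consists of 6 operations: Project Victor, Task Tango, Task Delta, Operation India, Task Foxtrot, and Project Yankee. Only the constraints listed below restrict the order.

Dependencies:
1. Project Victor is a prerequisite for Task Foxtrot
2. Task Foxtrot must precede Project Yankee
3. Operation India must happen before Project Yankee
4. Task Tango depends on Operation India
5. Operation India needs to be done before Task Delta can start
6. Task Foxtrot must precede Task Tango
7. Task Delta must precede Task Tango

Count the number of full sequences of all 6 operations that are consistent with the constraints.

2 operations have no prerequisites (Project Victor, Operation India), so any of them could come first.
Counting all ways to extend the partial order to a total order gives 15.

15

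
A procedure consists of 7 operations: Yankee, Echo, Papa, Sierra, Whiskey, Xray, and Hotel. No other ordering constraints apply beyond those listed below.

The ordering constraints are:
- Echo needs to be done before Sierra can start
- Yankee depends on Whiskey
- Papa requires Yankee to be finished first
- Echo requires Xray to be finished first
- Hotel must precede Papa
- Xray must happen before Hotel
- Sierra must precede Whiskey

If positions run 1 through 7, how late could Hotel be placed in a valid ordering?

Following the constraints forward from Hotel, its only required successor is Papa.
With 1 mandatory successor out of 7 operations total, the latest slot for Hotel is 7−1 = 6, and it's reachable by doing all non-successors before Hotel.

6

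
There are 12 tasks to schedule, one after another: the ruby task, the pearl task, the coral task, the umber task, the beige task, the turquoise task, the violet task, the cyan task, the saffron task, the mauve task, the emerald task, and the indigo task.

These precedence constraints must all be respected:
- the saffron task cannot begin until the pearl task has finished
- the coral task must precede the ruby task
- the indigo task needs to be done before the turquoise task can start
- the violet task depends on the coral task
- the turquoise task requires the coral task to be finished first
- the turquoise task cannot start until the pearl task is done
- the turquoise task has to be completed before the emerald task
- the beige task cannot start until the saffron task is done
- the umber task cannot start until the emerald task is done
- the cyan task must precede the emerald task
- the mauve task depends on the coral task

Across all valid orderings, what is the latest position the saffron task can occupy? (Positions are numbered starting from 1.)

Following the constraints forward from the saffron task, its only required successor is the beige task.
With 1 mandatory successor out of 12 tasks total, the latest slot for the saffron task is 12−1 = 11, and it's reachable by doing all non-successors before the saffron task.

11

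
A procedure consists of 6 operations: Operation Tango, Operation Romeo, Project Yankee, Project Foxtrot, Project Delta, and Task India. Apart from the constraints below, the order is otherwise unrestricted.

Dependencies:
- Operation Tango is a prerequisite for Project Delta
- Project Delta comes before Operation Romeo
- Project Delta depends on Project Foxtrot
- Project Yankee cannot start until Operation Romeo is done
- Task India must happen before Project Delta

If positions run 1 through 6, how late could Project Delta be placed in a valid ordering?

4

Every operation that must follow Project Delta has to come after it. Tracing all chains starting from Project Delta, those operations are: Operation Romeo, Project Yankee — 2 in total.
With 2 mandatory successors out of 6 operations total, the latest slot for Project Delta is 6−2 = 4, and it's reachable by doing all non-successors before Project Delta.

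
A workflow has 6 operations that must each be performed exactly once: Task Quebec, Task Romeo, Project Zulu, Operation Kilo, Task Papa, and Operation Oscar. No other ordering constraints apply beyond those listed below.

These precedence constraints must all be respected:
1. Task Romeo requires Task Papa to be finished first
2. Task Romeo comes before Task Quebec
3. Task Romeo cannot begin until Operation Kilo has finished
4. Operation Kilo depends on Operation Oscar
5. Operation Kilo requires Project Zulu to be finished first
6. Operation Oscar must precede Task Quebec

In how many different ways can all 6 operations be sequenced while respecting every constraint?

8

3 operations have no prerequisites (Project Zulu, Task Papa, Operation Oscar), so any of them could come first.
Enumerating by repeatedly choosing an available operation (one whose prerequisites are all placed) gives 8 distinct complete orderings.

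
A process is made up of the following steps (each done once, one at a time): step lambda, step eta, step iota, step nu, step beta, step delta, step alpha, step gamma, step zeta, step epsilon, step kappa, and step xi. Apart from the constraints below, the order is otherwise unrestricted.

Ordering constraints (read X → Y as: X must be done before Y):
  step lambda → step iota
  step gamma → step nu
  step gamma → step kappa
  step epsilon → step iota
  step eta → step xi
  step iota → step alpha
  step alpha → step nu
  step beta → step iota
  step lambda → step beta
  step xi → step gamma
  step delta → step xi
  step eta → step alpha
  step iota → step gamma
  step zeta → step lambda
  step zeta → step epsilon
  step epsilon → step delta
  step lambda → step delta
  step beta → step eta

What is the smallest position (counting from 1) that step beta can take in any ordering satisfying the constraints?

3

Working backwards through the constraints from step beta, its full set of required predecessors is step lambda, step zeta — 2 of them.
So at minimum 2 steps come before step beta, putting step beta no earlier than position 3. That position is achievable by scheduling exactly those predecessors first.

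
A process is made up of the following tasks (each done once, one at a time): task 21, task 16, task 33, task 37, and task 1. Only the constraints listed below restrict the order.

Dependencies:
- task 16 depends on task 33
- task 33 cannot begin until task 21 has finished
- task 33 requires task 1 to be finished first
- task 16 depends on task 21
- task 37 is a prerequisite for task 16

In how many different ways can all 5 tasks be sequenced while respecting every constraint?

8

The tasks with no prerequisites are task 21, task 37, task 1; any of them can be placed first.
Systematically extending each partial ordering one task at a time and counting, there are 8 complete orderings.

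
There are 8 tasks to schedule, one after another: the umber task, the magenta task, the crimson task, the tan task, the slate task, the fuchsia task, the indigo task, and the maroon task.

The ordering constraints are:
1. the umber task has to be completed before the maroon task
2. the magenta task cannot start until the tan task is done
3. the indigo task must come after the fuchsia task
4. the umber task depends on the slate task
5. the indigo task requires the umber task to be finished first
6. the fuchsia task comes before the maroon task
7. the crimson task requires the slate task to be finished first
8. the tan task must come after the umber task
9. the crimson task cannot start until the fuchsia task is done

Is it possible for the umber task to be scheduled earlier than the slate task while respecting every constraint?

There is a dependency chain the slate task → the umber task, so the umber task always comes after the slate task.
So no valid ordering can have the umber task before the slate task.

No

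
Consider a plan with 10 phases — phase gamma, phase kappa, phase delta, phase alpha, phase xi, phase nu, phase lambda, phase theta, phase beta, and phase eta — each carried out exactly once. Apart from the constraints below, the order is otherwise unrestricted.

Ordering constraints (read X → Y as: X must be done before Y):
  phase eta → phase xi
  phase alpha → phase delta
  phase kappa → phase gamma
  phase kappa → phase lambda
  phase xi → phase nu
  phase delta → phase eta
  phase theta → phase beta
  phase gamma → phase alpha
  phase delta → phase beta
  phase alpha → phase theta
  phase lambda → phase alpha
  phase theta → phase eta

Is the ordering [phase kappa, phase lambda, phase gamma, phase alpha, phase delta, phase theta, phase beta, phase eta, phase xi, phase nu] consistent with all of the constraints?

Yes

Checking each listed constraint against this order: for instance, phase delta is in position 5 and phase eta in position 8, so that constraint holds — and the remaining constraints check out the same way.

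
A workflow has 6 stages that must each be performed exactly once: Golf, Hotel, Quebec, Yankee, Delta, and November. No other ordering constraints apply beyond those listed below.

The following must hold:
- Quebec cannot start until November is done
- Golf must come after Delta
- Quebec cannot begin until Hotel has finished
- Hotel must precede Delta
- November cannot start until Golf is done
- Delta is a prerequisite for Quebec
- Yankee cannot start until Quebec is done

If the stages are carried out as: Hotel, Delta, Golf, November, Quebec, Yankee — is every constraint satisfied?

Going through the constraints one by one, each required predecessor appears earlier in the sequence than its dependent — e.g. Hotel (position 1) is before Quebec (position 5), as required.

Yes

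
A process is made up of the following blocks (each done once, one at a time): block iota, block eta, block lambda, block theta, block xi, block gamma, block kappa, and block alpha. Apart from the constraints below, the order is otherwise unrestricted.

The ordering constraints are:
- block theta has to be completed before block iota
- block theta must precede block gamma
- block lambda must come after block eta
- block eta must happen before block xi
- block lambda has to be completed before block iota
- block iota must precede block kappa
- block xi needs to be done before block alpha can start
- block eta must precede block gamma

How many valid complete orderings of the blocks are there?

2 blocks have no prerequisites (block eta, block theta), so any of them could come first.
Systematically extending each partial ordering one block at a time and counting, there are 207 complete orderings.

207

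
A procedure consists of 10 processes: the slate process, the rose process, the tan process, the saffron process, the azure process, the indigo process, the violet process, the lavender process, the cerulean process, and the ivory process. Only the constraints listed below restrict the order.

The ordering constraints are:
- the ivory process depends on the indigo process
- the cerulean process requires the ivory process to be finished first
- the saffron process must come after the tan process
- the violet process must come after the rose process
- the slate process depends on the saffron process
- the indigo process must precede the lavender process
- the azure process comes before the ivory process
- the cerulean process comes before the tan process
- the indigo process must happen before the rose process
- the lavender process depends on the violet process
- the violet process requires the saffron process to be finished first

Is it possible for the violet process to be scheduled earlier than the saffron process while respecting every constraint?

The constraints give a chain the saffron process → the violet process, which forces the saffron process before the violet process.
Hence the violet process can never be scheduled before the saffron process.

No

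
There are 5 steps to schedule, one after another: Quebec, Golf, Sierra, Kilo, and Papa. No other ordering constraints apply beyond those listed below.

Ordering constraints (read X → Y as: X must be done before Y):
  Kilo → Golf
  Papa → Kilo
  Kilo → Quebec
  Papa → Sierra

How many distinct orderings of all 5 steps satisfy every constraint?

8

Only Papa has no prerequisites, so it must go first.
Enumerating by repeatedly choosing an available step (one whose prerequisites are all placed) gives 8 distinct complete orderings.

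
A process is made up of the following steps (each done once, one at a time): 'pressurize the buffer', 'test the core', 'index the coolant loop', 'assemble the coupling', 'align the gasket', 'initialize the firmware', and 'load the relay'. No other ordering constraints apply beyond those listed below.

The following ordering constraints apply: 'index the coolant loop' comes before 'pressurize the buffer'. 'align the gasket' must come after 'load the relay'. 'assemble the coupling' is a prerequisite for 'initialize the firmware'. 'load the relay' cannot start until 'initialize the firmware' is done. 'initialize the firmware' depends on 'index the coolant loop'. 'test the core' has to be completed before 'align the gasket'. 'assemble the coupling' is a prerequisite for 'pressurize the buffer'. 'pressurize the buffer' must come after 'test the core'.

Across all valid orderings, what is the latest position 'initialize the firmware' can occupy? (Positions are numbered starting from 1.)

5

The steps that are forced after 'initialize the firmware', directly or by a chain of constraints, are 'align the gasket', 'load the relay'. That's 2 steps.
So at least 2 steps follow 'initialize the firmware', putting 'initialize the firmware' no later than position 5. That position is achievable by scheduling everything else first.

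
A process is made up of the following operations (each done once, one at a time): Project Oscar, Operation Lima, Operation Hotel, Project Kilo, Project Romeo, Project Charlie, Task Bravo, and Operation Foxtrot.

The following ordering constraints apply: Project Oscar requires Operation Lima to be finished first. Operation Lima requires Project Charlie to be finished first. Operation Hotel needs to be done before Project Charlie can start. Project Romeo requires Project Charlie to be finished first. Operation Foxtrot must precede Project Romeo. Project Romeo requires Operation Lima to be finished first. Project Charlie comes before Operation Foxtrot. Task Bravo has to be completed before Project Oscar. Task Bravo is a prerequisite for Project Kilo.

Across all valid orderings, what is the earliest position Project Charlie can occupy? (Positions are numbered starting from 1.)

2

The only operation forced before Project Charlie (directly or transitively) is Operation Hotel.
So at minimum 1 operation comes before Project Charlie, putting Project Charlie no earlier than position 2. That position is achievable by scheduling exactly that predecessor first.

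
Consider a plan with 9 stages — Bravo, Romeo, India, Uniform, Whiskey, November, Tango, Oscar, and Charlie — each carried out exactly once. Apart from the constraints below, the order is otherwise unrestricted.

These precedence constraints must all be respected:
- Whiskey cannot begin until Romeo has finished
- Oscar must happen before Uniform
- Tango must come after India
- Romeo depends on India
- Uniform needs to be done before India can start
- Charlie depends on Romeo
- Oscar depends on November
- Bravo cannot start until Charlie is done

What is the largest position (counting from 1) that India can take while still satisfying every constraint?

4

Every stage that must follow India has to come after it. Tracing all chains starting from India, those stages are: Bravo, Romeo, Whiskey, Tango, Charlie — 5 in total.
With 5 mandatory successors out of 9 stages total, the latest slot for India is 9−5 = 4, and it's reachable by doing all non-successors before India.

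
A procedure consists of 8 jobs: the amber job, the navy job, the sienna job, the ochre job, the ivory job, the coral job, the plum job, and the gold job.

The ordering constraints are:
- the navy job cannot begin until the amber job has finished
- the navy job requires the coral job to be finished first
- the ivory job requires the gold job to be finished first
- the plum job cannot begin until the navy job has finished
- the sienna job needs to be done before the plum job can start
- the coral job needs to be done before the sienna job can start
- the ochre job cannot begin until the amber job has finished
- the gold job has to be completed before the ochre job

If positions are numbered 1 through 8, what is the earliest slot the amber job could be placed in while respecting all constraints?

1

The amber job has no prerequisites at all, so it can go in position 1.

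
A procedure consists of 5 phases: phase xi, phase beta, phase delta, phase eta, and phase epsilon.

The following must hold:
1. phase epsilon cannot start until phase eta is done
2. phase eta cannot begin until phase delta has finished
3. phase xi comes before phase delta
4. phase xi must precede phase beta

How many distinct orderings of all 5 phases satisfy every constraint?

4

Only phase xi has no prerequisites, so it must go first.
Enumerating by repeatedly choosing an available phase (one whose prerequisites are all placed) gives 4 distinct complete orderings.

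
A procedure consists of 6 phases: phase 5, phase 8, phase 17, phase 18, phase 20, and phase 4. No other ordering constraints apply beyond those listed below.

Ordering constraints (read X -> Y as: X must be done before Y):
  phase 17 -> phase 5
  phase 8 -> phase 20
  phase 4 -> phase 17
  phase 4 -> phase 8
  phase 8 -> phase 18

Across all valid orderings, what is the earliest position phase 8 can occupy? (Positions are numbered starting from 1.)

Working backwards through the constraints from phase 8, its only required predecessor is phase 4.
With 1 mandatory predecessor, the earliest phase 8 can sit is position 1+1 = 2, and placing just that one first achieves it.

2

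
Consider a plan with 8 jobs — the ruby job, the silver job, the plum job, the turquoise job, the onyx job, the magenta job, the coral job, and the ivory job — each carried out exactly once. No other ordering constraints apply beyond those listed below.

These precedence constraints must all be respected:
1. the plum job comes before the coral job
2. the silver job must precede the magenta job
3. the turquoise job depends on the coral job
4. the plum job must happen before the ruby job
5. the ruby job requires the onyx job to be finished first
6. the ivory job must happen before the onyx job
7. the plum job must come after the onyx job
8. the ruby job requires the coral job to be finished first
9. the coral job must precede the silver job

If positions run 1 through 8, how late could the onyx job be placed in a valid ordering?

Following every chain forward from the onyx job, the jobs that must come later are the ruby job, the silver job, the plum job, the turquoise job, the magenta job, the coral job — 6 of them.
So at least 6 jobs follow the onyx job, putting the onyx job no later than position 2. That position is achievable by scheduling everything else first.

2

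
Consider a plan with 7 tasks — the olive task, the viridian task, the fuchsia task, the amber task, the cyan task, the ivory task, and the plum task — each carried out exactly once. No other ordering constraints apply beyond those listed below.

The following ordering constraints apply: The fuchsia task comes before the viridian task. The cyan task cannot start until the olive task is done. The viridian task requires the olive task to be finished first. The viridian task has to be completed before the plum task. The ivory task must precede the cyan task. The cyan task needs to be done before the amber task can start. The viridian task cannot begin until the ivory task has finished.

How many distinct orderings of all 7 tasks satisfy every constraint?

44

3 tasks have no prerequisites (the olive task, the fuchsia task, the ivory task), so any of them could come first.
Systematically extending each partial ordering one task at a time and counting, there are 44 complete orderings.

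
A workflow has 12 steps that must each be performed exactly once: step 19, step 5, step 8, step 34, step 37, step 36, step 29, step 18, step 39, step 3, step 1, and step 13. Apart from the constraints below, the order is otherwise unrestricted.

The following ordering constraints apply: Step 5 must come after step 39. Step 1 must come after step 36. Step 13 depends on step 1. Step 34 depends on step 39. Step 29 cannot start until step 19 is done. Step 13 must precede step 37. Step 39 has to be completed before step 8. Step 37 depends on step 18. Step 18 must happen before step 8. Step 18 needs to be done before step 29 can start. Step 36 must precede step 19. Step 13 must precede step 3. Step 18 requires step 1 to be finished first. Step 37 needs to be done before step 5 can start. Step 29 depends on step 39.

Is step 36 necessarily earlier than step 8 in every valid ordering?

Yes

There is a constraint chain step 36 → step 1 → step 18 → step 8.
That forces step 36 before step 8 in every valid schedule.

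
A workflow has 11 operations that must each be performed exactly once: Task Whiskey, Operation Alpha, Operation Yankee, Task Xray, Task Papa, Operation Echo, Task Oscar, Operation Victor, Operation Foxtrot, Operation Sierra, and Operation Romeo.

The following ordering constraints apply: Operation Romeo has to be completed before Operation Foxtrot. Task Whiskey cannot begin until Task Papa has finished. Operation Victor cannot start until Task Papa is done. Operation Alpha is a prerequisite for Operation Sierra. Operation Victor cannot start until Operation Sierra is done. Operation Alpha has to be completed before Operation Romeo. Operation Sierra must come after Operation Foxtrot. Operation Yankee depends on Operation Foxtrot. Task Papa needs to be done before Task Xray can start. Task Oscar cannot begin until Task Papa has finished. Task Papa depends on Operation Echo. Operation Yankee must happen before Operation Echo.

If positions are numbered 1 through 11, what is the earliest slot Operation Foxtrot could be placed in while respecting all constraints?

3

Every operation that must precede Operation Foxtrot has to come before it. Tracing all chains that end at Operation Foxtrot, those operations are: Operation Alpha, Operation Romeo — 2 in total.
With 2 mandatory predecessors, the earliest Operation Foxtrot can sit is position 2+1 = 3, and placing just those 2 first achieves it.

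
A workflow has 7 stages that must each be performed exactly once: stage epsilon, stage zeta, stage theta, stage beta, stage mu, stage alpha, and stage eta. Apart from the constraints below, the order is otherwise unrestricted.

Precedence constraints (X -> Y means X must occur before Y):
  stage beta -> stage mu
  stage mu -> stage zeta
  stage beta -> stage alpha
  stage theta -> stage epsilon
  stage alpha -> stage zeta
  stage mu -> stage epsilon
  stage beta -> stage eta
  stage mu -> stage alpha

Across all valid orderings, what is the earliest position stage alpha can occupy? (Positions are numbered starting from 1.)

3

Every stage that must precede stage alpha has to come before it. Tracing all chains that end at stage alpha, those stages are: stage beta, stage mu — 2 in total.
So at minimum 2 stages come before stage alpha, putting stage alpha no earlier than position 3. That position is achievable by scheduling exactly those predecessors first.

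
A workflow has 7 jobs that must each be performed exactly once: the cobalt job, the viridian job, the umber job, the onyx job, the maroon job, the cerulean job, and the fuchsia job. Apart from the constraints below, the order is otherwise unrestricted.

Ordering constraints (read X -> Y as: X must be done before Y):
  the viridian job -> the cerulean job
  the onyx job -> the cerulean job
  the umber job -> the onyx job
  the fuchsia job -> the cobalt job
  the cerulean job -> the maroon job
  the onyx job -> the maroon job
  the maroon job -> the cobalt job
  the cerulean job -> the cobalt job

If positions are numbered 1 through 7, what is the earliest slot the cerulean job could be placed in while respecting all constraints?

Working backwards through the constraints from the cerulean job, its full set of required predecessors is the viridian job, the umber job, the onyx job — 3 of them.
So at minimum 3 jobs come before the cerulean job, putting the cerulean job no earlier than position 4. That position is achievable by scheduling exactly those predecessors first.

4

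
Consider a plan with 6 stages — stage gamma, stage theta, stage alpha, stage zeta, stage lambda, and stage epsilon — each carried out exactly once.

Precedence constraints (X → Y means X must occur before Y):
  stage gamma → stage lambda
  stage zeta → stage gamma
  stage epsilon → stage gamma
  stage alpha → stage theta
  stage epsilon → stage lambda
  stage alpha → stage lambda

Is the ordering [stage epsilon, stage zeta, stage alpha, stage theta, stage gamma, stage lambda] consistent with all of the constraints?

Checking each listed constraint against this order: for instance, stage epsilon is in position 1 and stage lambda in position 6, so that constraint holds — and the remaining constraints check out the same way.

Yes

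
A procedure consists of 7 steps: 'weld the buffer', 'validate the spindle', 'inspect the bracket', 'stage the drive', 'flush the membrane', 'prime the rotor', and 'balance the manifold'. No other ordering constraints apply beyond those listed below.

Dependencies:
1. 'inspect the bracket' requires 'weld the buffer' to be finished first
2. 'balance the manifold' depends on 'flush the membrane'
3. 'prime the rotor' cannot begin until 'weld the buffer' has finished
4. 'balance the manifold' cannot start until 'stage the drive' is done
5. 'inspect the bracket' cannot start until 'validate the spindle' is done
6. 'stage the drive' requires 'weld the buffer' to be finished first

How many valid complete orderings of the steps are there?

214

The steps with no prerequisites are 'weld the buffer', 'validate the spindle', 'flush the membrane'; any of them can be placed first.
Systematically extending each partial ordering one step at a time and counting, there are 214 complete orderings.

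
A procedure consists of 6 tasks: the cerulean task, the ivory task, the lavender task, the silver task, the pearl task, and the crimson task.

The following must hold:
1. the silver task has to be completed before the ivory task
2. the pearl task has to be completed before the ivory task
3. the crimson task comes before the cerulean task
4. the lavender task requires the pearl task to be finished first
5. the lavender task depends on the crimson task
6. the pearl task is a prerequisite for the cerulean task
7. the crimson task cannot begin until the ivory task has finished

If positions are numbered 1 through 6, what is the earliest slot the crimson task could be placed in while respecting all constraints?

4

Every task that must precede the crimson task has to come before it. Tracing all chains that end at the crimson task, those tasks are: the ivory task, the silver task, the pearl task — 3 in total.
With 3 mandatory predecessors, the earliest the crimson task can sit is position 3+1 = 4, and placing just those 3 first achieves it.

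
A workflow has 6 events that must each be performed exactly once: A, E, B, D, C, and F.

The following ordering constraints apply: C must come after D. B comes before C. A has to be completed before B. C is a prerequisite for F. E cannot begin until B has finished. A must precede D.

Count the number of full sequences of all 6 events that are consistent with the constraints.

Only A has no prerequisites, so it must go first.
Systematically extending each partial ordering one event at a time and counting, there are 7 complete orderings.

7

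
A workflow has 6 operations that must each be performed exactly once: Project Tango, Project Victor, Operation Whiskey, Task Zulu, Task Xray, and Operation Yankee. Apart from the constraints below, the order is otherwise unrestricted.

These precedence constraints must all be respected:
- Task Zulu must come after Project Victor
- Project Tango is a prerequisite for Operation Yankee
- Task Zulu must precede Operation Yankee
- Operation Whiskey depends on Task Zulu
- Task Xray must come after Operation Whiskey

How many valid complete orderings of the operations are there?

The operations with no prerequisites are Project Tango, Project Victor; any of them can be placed first.
Enumerating by repeatedly choosing an available operation (one whose prerequisites are all placed) gives 12 distinct complete orderings.

12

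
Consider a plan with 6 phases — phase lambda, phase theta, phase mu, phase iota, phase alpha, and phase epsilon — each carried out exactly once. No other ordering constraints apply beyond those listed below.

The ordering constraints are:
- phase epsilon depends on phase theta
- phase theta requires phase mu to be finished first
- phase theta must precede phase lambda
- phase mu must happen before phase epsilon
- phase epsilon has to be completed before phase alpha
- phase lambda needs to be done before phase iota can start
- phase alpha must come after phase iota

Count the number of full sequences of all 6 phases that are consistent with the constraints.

Only phase mu has no prerequisites, so it must go first.
Enumerating by repeatedly choosing an available phase (one whose prerequisites are all placed) gives 3 distinct complete orderings.

3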